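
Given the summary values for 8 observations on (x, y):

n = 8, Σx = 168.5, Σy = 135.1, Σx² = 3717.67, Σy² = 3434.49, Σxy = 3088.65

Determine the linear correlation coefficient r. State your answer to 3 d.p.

0.551

r = (nΣxy − ΣxΣy) / √[(nΣx² − (Σx)²)(nΣy² − (Σy)²)]
Numerator: 8×3088.65 − 168.5×135.1 = 1944.85
Denominator: √[(29741.36 − 28392.25)(27475.92 − 18252.01)] = √[1349.11 × 9223.91] = 3527.6152
r = 1944.85 / 3527.6152 ≈ 0.551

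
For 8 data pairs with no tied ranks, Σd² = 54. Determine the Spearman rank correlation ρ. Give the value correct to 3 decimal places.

0.357

ρ = 1 − 6Σd² / [n(n²−1)] = 1 − 6×54 / (8×63)
  = 1 − 324/504 = 1 − 0.6429 ≈ 0.357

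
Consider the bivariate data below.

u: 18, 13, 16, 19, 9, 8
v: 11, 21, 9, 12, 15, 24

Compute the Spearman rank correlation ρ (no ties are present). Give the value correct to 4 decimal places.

Rank u: 5, 3, 4, 6, 2, 1
Rank v: 2, 5, 1, 3, 4, 6
d = rank(u) − rank(v): 3, -2, 3, 3, -2, -5; Σd² = 60
ρ = 1 − 6Σd² / [n(n²−1)] = 1 − 6×60 / (6×35) = 1 − 360/210 ≈ -0.7143

-0.7143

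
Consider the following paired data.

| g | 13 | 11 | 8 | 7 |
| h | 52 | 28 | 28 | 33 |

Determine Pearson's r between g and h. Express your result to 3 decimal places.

0.681

n = 4, Σg = 39, Σh = 141, Σg² = 403, Σh² = 5361, Σgh = 1439
nΣgh − ΣgΣh = 5756 − 5499 = 257
nΣg² − (Σg)² = 1612 − 1521 = 91; nΣh² − (Σh)² = 21444 − 19881 = 1563
r = 257 / √(91 × 1563) = 257 / 377.1379 ≈ 0.681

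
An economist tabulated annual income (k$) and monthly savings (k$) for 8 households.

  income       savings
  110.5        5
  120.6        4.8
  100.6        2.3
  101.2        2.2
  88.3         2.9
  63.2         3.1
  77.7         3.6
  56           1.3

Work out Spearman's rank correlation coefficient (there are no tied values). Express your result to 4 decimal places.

0.5238

Rank income: 7, 8, 5, 6, 4, 2, 3, 1
Rank savings: 8, 7, 3, 2, 4, 5, 6, 1
d = rank(income) − rank(savings): -1, 1, 2, 4, 0, -3, -3, 0; Σd² = 40
ρ = 1 − 6Σd² / [n(n²−1)] = 1 − 6×40 / (8×63) = 1 − 240/504 ≈ 0.5238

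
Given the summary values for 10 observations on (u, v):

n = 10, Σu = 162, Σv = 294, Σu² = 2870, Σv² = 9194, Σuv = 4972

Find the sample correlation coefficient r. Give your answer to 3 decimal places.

0.569

r = (nΣuv − ΣuΣv) / √[(nΣu² − (Σu)²)(nΣv² − (Σv)²)]
Numerator: 10×4972 − 162×294 = 2092
Denominator: √[(28700 − 26244)(91940 − 86436)] = √[2456 × 5504] = 3676.6594
r = 2092 / 3676.6594 ≈ 0.569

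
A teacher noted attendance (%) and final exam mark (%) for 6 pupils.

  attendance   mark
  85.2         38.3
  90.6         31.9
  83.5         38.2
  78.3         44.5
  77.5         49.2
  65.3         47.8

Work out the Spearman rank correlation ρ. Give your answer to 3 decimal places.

Rank attendance: 5, 6, 4, 3, 2, 1
Rank mark: 3, 1, 2, 4, 6, 5
d = rank(attendance) − rank(mark): 2, 5, 2, -1, -4, -4; Σd² = 66
ρ = 1 − 6Σd² / [n(n²−1)] = 1 − 6×66 / (6×35) = 1 − 396/210 ≈ -0.886

-0.886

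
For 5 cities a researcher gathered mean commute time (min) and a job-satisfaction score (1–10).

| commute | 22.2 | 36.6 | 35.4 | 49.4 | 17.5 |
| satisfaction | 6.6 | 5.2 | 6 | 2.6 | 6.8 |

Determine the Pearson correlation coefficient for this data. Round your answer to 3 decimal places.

-0.923

n = 5, Σx = 161.1, Σy = 27.2, Σx² = 5832.17, Σy² = 159.6, Σxy = 796.68
nΣxy − ΣxΣy = 3983.4 − 4381.92 = -398.52
nΣx² − (Σx)² = 29160.85 − 25953.21 = 3207.64; nΣy² − (Σy)² = 798 − 739.84 = 58.16
r = -398.52 / √(3207.64 × 58.16) = -398.52 / 431.9217 ≈ -0.923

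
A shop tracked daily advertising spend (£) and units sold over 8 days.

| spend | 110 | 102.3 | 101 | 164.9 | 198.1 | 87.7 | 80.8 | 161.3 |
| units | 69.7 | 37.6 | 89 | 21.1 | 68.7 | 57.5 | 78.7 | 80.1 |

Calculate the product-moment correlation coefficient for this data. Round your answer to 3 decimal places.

n = 8, Σx = 1006.1, Σy = 502.4, Σx² = 139439.53, Σy² = 35273.7, Σxy = 61913.18
nΣxy − ΣxΣy = 495305.44 − 505464.64 = -10159.2
nΣx² − (Σx)² = 1115516.24 − 1012237.21 = 103279.03; nΣy² − (Σy)² = 282189.6 − 252405.76 = 29783.84
r = -10159.2 / √(103279.03 × 29783.84) = -10159.2 / 55462.1141 ≈ -0.183

-0.183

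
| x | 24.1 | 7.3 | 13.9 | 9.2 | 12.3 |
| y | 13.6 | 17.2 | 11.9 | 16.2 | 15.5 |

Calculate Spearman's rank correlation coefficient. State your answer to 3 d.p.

Rank x: 5, 1, 4, 2, 3
Rank y: 2, 5, 1, 4, 3
d = rank(x) − rank(y): 3, -4, 3, -2, 0; Σd² = 38
ρ = 1 − 6Σd² / [n(n²−1)] = 1 − 6×38 / (5×24) = 1 − 228/120 ≈ -0.900

-0.900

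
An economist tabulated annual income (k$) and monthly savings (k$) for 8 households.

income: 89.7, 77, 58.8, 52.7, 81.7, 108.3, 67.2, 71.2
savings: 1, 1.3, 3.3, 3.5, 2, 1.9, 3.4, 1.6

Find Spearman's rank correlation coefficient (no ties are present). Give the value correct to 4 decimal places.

Rank income: 7, 5, 2, 1, 6, 8, 3, 4
Rank savings: 1, 2, 6, 8, 5, 4, 7, 3
d = rank(income) − rank(savings): 6, 3, -4, -7, 1, 4, -4, 1; Σd² = 144
ρ = 1 − 6Σd² / [n(n²−1)] = 1 − 6×144 / (8×63) = 1 − 864/504 ≈ -0.7143

-0.7143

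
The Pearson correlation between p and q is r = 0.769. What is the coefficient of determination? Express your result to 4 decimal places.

r² = (0.769)² = 0.5914

0.5914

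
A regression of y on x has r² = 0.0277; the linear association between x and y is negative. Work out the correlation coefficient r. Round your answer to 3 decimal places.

|r| = √0.0277 = 0.166
The association is negative, so r = −0.166.

-0.166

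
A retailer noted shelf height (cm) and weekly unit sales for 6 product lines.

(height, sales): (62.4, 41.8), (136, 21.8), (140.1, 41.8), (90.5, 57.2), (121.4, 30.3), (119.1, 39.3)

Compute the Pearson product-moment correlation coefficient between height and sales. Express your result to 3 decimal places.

-0.530

n = 6, Σx = 669.5, Σy = 232.2, Σx² = 79130.79, Σy² = 9704.14, Σxy = 24964.95
nΣxy − ΣxΣy = 149789.7 − 155457.9 = -5668.2
nΣx² − (Σx)² = 474784.74 − 448230.25 = 26554.49; nΣy² − (Σy)² = 58224.84 − 53916.84 = 4308
r = -5668.2 / √(26554.49 × 4308) = -5668.2 / 10695.6413 ≈ -0.530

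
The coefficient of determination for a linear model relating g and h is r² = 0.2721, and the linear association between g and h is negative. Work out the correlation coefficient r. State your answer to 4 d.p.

-0.5216

|r| = √0.2721 = 0.5216
The association is negative, so r = −0.5216.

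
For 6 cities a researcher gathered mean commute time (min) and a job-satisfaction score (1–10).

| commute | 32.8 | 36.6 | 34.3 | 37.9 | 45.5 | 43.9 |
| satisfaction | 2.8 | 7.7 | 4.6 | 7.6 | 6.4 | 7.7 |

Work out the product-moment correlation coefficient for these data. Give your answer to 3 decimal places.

0.611

n = 6, Σx = 231, Σy = 36.8, Σx² = 9025.76, Σy² = 246.3, Σxy = 1448.71
nΣxy − ΣxΣy = 8692.26 − 8500.8 = 191.46
nΣx² − (Σx)² = 54154.56 − 53361 = 793.56; nΣy² − (Σy)² = 1477.8 − 1354.24 = 123.56
r = 191.46 / √(793.56 × 123.56) = 191.46 / 313.1330 ≈ 0.611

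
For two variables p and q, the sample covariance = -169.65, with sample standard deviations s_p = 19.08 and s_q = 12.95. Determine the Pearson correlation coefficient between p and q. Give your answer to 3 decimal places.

r = Cov(p,q) / (s_p · s_q) = -169.65 / (19.08 × 12.95)
  = -169.65 / 247.0860 ≈ -0.687

-0.687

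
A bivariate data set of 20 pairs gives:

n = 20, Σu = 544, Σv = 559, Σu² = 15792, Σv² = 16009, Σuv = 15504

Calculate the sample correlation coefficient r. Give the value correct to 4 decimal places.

0.4834

r = (nΣuv − ΣuΣv) / √[(nΣu² − (Σu)²)(nΣv² − (Σv)²)]
Numerator: 20×15504 − 544×559 = 5984
Denominator: √[(315840 − 295936)(320180 − 312481)] = √[19904 × 7699] = 12379.0507
r = 5984 / 12379.0507 ≈ 0.4834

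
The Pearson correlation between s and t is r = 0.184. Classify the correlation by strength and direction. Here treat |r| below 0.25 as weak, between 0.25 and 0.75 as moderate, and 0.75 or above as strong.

weak positive

r = 0.184 > 0 so the relationship is positive.
|r| = 0.184, which falls in the weak range.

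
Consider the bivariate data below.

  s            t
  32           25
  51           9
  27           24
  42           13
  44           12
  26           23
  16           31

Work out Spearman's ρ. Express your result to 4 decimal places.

Rank s: 4, 7, 3, 5, 6, 2, 1
Rank t: 6, 1, 5, 3, 2, 4, 7
d = rank(s) − rank(t): -2, 6, -2, 2, 4, -2, -6; Σd² = 104
ρ = 1 − 6Σd² / [n(n²−1)] = 1 − 6×104 / (7×48) = 1 − 624/336 ≈ -0.8571

-0.8571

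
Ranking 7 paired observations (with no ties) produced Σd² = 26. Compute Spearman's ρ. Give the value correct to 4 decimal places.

0.5357

ρ = 1 − 6Σd² / [n(n²−1)] = 1 − 6×26 / (7×48)
  = 1 − 156/336 = 1 − 0.46429 ≈ 0.5357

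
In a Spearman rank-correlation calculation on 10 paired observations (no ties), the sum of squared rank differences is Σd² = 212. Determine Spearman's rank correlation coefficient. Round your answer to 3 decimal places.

-0.285

ρ = 1 − 6Σd² / [n(n²−1)] = 1 − 6×212 / (10×99)
  = 1 − 1272/990 = 1 − 1.2848 ≈ -0.285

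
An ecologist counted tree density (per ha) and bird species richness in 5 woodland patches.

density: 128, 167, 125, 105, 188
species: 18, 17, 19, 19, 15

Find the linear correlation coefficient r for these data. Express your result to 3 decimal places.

-0.951

n = 5, Σx = 713, Σy = 88, Σx² = 106267, Σy² = 1560, Σxy = 12333
nΣxy − ΣxΣy = 61665 − 62744 = -1079
nΣx² − (Σx)² = 531335 − 508369 = 22966; nΣy² − (Σy)² = 7800 − 7744 = 56
r = -1079 / √(22966 × 56) = -1079 / 1134.0617 ≈ -0.951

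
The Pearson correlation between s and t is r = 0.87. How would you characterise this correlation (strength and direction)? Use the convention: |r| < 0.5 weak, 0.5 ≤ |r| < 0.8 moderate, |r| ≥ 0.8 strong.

strong positive

r = 0.87 > 0 so the relationship is positive.
|r| = 0.87, which falls in the strong range.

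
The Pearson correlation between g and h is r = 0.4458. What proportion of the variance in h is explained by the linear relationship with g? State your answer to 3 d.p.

0.199

r² = (0.4458)² = 0.199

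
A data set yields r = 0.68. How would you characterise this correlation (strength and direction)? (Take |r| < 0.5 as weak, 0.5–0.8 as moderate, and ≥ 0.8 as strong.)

moderate positive

r = 0.68 > 0 so the relationship is positive.
|r| = 0.68, which falls in the moderate range.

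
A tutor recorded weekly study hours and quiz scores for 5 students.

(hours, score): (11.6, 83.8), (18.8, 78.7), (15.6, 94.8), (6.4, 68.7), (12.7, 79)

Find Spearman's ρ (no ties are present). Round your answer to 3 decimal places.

0.300

Rank hours: 2, 5, 4, 1, 3
Rank score: 4, 2, 5, 1, 3
d = rank(hours) − rank(score): -2, 3, -1, 0, 0; Σd² = 14
ρ = 1 − 6Σd² / [n(n²−1)] = 1 − 6×14 / (5×24) = 1 − 84/120 ≈ 0.300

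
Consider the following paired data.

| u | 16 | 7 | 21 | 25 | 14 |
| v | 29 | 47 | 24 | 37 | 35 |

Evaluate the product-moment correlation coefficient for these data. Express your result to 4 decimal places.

n = 5, Σu = 83, Σv = 172, Σu² = 1567, Σv² = 6220, Σuv = 2712
nΣuv − ΣuΣv = 13560 − 14276 = -716
nΣu² − (Σu)² = 7835 − 6889 = 946; nΣv² − (Σv)² = 31100 − 29584 = 1516
r = -716 / √(946 × 1516) = -716 / 1197.5542 ≈ -0.5979

-0.5979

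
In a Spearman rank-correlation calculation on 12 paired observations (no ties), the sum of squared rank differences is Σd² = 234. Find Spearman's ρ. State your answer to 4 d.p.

0.1818

ρ = 1 − 6Σd² / [n(n²−1)] = 1 − 6×234 / (12×143)
  = 1 − 1404/1716 = 1 − 0.81818 ≈ 0.1818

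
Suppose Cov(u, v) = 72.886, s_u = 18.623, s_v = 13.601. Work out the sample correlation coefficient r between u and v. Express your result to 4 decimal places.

r = Cov(u,v) / (s_u · s_v) = 72.886 / (18.623 × 13.601)
  = 72.886 / 253.2914 ≈ 0.2878

0.2878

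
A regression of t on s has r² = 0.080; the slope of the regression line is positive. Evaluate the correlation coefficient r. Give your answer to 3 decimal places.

0.283

|r| = √0.080 = 0.283
The association is positive, so r = 0.283.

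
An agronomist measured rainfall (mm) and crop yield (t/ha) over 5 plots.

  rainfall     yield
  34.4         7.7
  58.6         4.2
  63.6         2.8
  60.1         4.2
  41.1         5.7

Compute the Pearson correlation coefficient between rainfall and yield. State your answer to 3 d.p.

n = 5, Σx = 257.8, Σy = 24.6, Σx² = 13963.5, Σy² = 134.9, Σxy = 1175.77
nΣxy − ΣxΣy = 5878.85 − 6341.88 = -463.03
nΣx² − (Σx)² = 69817.5 − 66460.84 = 3356.66; nΣy² − (Σy)² = 674.5 − 605.16 = 69.34
r = -463.03 / √(3356.66 × 69.34) = -463.03 / 482.4425 ≈ -0.960

-0.960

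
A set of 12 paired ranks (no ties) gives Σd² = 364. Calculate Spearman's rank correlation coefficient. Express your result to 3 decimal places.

-0.273

ρ = 1 − 6Σd² / [n(n²−1)] = 1 − 6×364 / (12×143)
  = 1 − 2184/1716 = 1 − 1.2727 ≈ -0.273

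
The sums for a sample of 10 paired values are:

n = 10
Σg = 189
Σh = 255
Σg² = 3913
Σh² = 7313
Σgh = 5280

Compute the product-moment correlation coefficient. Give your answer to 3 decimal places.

0.876

r = (nΣgh − ΣgΣh) / √[(nΣg² − (Σg)²)(nΣh² − (Σh)²)]
Numerator: 10×5280 − 189×255 = 4605
Denominator: √[(39130 − 35721)(73130 − 65025)] = √[3409 × 8105] = 5256.4194
r = 4605 / 5256.4194 ≈ 0.876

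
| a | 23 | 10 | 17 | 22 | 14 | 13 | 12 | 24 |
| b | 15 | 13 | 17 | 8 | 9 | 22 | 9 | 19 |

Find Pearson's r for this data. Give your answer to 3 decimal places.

0.132

n = 8, Σa = 135, Σb = 112, Σa² = 2487, Σb² = 1754, Σab = 1916
nΣab − ΣaΣb = 15328 − 15120 = 208
nΣa² − (Σa)² = 19896 − 18225 = 1671; nΣb² − (Σb)² = 14032 − 12544 = 1488
r = 208 / √(1671 × 1488) = 208 / 1576.8475 ≈ 0.132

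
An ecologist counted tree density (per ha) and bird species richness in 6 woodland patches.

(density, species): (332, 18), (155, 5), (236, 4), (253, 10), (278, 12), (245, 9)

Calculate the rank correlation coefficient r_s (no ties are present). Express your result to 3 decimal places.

Rank density: 6, 1, 2, 4, 5, 3
Rank species: 6, 2, 1, 4, 5, 3
d = rank(density) − rank(species): 0, -1, 1, 0, 0, 0; Σd² = 2
ρ = 1 − 6Σd² / [n(n²−1)] = 1 − 6×2 / (6×35) = 1 − 12/210 ≈ 0.943

0.943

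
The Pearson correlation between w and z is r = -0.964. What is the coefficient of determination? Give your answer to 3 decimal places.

r² = (-0.964)² = 0.929

0.929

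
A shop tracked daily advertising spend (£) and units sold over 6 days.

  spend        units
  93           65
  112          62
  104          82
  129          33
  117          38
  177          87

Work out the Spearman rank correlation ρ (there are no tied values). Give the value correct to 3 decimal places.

Rank spend: 1, 3, 2, 5, 4, 6
Rank units: 4, 3, 5, 1, 2, 6
d = rank(spend) − rank(units): -3, 0, -3, 4, 2, 0; Σd² = 38
ρ = 1 − 6Σd² / [n(n²−1)] = 1 − 6×38 / (6×35) = 1 − 228/210 ≈ -0.086

-0.086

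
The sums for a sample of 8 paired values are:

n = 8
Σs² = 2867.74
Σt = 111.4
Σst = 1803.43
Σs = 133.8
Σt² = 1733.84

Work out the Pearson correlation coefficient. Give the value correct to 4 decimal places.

r = (nΣst − ΣsΣt) / √[(nΣs² − (Σs)²)(nΣt² − (Σt)²)]
Numerator: 8×1803.43 − 133.8×111.4 = -477.88
Denominator: √[(22941.92 − 17902.44)(13870.72 − 12409.96)] = √[5039.48 × 1460.76] = 2713.2031
r = -477.88 / 2713.2031 ≈ -0.1761

-0.1761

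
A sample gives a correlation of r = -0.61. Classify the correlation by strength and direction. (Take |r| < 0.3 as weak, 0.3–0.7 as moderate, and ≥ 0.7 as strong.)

moderate negative

r = -0.61 < 0 so the relationship is negative.
|r| = 0.61, which falls in the moderate range.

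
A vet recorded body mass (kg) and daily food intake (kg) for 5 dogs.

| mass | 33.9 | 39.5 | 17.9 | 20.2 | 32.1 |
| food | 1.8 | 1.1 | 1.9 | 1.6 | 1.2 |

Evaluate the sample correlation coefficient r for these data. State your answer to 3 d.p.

-0.677

n = 5, Σx = 143.6, Σy = 7.6, Σx² = 4468.32, Σy² = 12.06, Σxy = 209.32
nΣxy − ΣxΣy = 1046.6 − 1091.36 = -44.76
nΣx² − (Σx)² = 22341.6 − 20620.96 = 1720.64; nΣy² − (Σy)² = 60.3 − 57.76 = 2.54
r = -44.76 / √(1720.64 × 2.54) = -44.76 / 66.1092 ≈ -0.677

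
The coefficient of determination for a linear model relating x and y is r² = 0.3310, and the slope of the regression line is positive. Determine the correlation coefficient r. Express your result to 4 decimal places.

|r| = √0.3310 = 0.5753
The association is positive, so r = 0.5753.

0.5753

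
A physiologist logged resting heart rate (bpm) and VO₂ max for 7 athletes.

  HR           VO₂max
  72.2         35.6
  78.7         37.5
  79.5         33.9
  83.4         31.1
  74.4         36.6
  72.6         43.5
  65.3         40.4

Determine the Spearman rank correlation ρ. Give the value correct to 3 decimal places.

-0.679

Rank HR: 2, 5, 6, 7, 4, 3, 1
Rank VO₂max: 3, 5, 2, 1, 4, 7, 6
d = rank(HR) − rank(VO₂max): -1, 0, 4, 6, 0, -4, -5; Σd² = 94
ρ = 1 − 6Σd² / [n(n²−1)] = 1 − 6×94 / (7×48) = 1 − 564/336 ≈ -0.679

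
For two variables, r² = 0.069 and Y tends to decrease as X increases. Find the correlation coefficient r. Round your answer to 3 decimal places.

|r| = √0.069 = 0.263
The association is negative, so r = −0.263.

-0.263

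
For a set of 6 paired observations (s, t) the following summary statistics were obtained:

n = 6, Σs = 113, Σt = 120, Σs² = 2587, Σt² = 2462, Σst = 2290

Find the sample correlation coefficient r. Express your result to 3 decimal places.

r = (nΣst − ΣsΣt) / √[(nΣs² − (Σs)²)(nΣt² − (Σt)²)]
Numerator: 6×2290 − 113×120 = 180
Denominator: √[(15522 − 12769)(14772 − 14400)] = √[2753 × 372] = 1011.9862
r = 180 / 1011.9862 ≈ 0.178

0.178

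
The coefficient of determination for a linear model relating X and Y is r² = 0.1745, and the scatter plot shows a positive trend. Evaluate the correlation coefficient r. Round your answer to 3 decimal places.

0.418

|r| = √0.1745 = 0.418
The association is positive, so r = 0.418.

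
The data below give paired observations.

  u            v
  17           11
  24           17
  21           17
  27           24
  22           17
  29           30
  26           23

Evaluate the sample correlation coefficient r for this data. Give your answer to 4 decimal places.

0.9576

n = 7, Σu = 166, Σv = 139, Σu² = 4036, Σv² = 2993, Σuv = 3442
nΣuv − ΣuΣv = 24094 − 23074 = 1020
nΣu² − (Σu)² = 28252 − 27556 = 696; nΣv² − (Σv)² = 20951 − 19321 = 1630
r = 1020 / √(696 × 1630) = 1020 / 1065.1197 ≈ 0.9576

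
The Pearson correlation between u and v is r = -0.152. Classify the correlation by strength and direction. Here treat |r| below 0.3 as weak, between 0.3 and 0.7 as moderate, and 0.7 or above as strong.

r = -0.152 < 0 so the relationship is negative.
|r| = 0.152, which falls in the weak range.

weak negative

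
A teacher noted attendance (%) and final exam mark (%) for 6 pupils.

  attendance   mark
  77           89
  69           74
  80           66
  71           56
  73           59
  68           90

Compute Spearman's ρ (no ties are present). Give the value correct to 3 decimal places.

Rank attendance: 5, 2, 6, 3, 4, 1
Rank mark: 5, 4, 3, 1, 2, 6
d = rank(attendance) − rank(mark): 0, -2, 3, 2, 2, -5; Σd² = 46
ρ = 1 − 6Σd² / [n(n²−1)] = 1 − 6×46 / (6×35) = 1 − 276/210 ≈ -0.314

-0.314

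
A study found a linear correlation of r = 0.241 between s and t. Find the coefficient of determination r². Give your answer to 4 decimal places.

0.0581

r² = (0.241)² = 0.0581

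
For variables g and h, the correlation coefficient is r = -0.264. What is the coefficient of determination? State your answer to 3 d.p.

0.070

r² = (-0.264)² = 0.070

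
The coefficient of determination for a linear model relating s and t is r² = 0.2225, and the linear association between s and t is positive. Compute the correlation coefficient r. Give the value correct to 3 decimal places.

|r| = √0.2225 = 0.472
The association is positive, so r = 0.472.

0.472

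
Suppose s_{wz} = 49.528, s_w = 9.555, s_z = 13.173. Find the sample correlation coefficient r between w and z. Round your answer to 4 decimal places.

0.3935

r = Cov(w,z) / (s_w · s_z) = 49.528 / (9.555 × 13.173)
  = 49.528 / 125.8680 ≈ 0.3935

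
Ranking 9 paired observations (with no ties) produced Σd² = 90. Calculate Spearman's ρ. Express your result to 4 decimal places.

ρ = 1 − 6Σd² / [n(n²−1)] = 1 − 6×90 / (9×80)
  = 1 − 540/720 = 1 − 0.75000 ≈ 0.2500

0.2500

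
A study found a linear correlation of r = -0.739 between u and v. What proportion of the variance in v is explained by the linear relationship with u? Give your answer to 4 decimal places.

0.5461

r² = (-0.739)² = 0.5461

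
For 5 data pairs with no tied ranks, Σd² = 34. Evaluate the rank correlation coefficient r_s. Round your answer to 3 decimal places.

ρ = 1 − 6Σd² / [n(n²−1)] = 1 − 6×34 / (5×24)
  = 1 − 204/120 = 1 − 1.7000 ≈ -0.700

-0.700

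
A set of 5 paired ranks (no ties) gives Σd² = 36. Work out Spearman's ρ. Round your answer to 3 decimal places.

ρ = 1 − 6Σd² / [n(n²−1)] = 1 − 6×36 / (5×24)
  = 1 − 216/120 = 1 − 1.8000 ≈ -0.800

-0.800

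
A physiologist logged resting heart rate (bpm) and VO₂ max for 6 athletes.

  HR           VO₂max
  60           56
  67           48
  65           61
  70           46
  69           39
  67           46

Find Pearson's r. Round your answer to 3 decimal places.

-0.717

n = 6, Σx = 398, Σy = 296, Σx² = 26464, Σy² = 14914, Σxy = 19534
nΣxy − ΣxΣy = 117204 − 117808 = -604
nΣx² − (Σx)² = 158784 − 158404 = 380; nΣy² − (Σy)² = 89484 − 87616 = 1868
r = -604 / √(380 × 1868) = -604 / 842.5200 ≈ -0.717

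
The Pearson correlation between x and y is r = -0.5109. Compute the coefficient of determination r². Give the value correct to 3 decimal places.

0.261

r² = (-0.5109)² = 0.261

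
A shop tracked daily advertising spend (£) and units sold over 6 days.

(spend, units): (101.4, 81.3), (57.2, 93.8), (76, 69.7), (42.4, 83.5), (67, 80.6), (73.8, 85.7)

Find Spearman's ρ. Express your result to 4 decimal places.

-0.4857

Rank spend: 6, 2, 5, 1, 3, 4
Rank units: 3, 6, 1, 4, 2, 5
d = rank(spend) − rank(units): 3, -4, 4, -3, 1, -1; Σd² = 52
ρ = 1 − 6Σd² / [n(n²−1)] = 1 − 6×52 / (6×35) = 1 − 312/210 ≈ -0.4857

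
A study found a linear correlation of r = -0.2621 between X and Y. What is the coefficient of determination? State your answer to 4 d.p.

r² = (-0.2621)² = 0.0687

0.0687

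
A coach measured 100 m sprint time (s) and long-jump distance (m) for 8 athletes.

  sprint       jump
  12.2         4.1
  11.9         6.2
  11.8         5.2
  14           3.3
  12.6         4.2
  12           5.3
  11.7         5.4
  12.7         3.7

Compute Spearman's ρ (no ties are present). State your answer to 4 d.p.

-0.8571

Rank sprint: 5, 3, 2, 8, 6, 4, 1, 7
Rank jump: 3, 8, 5, 1, 4, 6, 7, 2
d = rank(sprint) − rank(jump): 2, -5, -3, 7, 2, -2, -6, 5; Σd² = 156
ρ = 1 − 6Σd² / [n(n²−1)] = 1 − 6×156 / (8×63) = 1 − 936/504 ≈ -0.8571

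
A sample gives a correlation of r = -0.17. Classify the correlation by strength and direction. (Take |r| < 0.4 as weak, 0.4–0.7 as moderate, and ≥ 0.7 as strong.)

r = -0.17 < 0 so the relationship is negative.
|r| = 0.17, which falls in the weak range.

weak negative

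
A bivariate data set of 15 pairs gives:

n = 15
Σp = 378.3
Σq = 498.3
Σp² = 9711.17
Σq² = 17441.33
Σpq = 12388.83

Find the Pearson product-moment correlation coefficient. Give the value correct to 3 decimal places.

r = (nΣpq − ΣpΣq) / √[(nΣp² − (Σp)²)(nΣq² − (Σq)²)]
Numerator: 15×12388.83 − 378.3×498.3 = -2674.44
Denominator: √[(145667.55 − 143110.89)(261619.95 − 248302.89)] = √[2556.66 × 13317.06] = 5834.9974
r = -2674.44 / 5834.9974 ≈ -0.458

-0.458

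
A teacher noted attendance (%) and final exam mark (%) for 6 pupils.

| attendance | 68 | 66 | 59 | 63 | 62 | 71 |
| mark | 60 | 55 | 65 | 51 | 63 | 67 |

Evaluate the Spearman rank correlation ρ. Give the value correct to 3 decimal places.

0.086

Rank attendance: 5, 4, 1, 3, 2, 6
Rank mark: 3, 2, 5, 1, 4, 6
d = rank(attendance) − rank(mark): 2, 2, -4, 2, -2, 0; Σd² = 32
ρ = 1 − 6Σd² / [n(n²−1)] = 1 − 6×32 / (6×35) = 1 − 192/210 ≈ 0.086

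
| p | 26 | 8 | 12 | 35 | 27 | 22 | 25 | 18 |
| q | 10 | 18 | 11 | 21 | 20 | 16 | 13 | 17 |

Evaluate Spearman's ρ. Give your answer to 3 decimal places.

0.310

Rank p: 6, 1, 2, 8, 7, 4, 5, 3
Rank q: 1, 6, 2, 8, 7, 4, 3, 5
d = rank(p) − rank(q): 5, -5, 0, 0, 0, 0, 2, -2; Σd² = 58
ρ = 1 − 6Σd² / [n(n²−1)] = 1 − 6×58 / (8×63) = 1 − 348/504 ≈ 0.310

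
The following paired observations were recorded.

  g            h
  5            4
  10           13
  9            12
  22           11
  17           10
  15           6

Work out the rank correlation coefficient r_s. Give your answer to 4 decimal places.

Rank g: 1, 3, 2, 6, 5, 4
Rank h: 1, 6, 5, 4, 3, 2
d = rank(g) − rank(h): 0, -3, -3, 2, 2, 2; Σd² = 30
ρ = 1 − 6Σd² / [n(n²−1)] = 1 − 6×30 / (6×35) = 1 − 180/210 ≈ 0.1429

0.1429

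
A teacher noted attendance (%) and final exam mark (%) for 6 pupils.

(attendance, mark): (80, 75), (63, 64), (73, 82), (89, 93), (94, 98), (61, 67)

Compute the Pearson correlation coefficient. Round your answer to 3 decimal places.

n = 6, Σx = 460, Σy = 479, Σx² = 36176, Σy² = 39187, Σxy = 37594
nΣxy − ΣxΣy = 225564 − 220340 = 5224
nΣx² − (Σx)² = 217056 − 211600 = 5456; nΣy² − (Σy)² = 235122 − 229441 = 5681
r = 5224 / √(5456 × 5681) = 5224 / 5567.3635 ≈ 0.938

0.938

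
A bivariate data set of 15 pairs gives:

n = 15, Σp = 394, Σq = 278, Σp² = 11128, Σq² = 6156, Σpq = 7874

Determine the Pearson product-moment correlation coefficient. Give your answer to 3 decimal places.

r = (nΣpq − ΣpΣq) / √[(nΣp² − (Σp)²)(nΣq² − (Σq)²)]
Numerator: 15×7874 − 394×278 = 8578
Denominator: √[(166920 − 155236)(92340 − 77284)] = √[11684 × 15056] = 13263.2690
r = 8578 / 13263.2690 ≈ 0.647

0.647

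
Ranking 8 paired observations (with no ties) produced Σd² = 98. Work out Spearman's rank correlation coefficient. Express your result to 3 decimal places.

ρ = 1 − 6Σd² / [n(n²−1)] = 1 − 6×98 / (8×63)
  = 1 − 588/504 = 1 − 1.1667 ≈ -0.167

-0.167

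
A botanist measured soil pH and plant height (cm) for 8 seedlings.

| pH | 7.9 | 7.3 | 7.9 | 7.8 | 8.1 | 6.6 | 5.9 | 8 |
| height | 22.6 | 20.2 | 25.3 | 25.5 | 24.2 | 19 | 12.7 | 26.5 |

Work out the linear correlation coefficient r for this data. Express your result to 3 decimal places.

0.948

n = 8, Σx = 59.5, Σy = 176, Σx² = 446.93, Σy² = 4019.32, Σxy = 1333.12
nΣxy − ΣxΣy = 10664.96 − 10472 = 192.96
nΣx² − (Σx)² = 3575.44 − 3540.25 = 35.19; nΣy² − (Σy)² = 32154.56 − 30976 = 1178.56
r = 192.96 / √(35.19 × 1178.56) = 192.96 / 203.6505 ≈ 0.948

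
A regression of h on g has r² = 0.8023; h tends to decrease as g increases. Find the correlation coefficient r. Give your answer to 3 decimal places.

|r| = √0.8023 = 0.896
The association is negative, so r = −0.896.

-0.896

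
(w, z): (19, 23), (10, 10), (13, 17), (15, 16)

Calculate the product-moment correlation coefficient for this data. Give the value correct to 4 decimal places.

n = 4, Σw = 57, Σz = 66, Σw² = 855, Σz² = 1174, Σwz = 998
nΣwz − ΣwΣz = 3992 − 3762 = 230
nΣw² − (Σw)² = 3420 − 3249 = 171; nΣz² − (Σz)² = 4696 − 4356 = 340
r = 230 / √(171 × 340) = 230 / 241.1224 ≈ 0.9539

0.9539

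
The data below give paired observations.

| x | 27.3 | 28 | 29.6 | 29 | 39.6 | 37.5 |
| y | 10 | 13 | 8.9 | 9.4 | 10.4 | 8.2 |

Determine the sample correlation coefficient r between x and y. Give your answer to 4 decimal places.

n = 6, Σx = 191, Σy = 59.9, Σx² = 6220.86, Σy² = 611.97, Σxy = 1892.38
nΣxy − ΣxΣy = 11354.28 − 11440.9 = -86.62
nΣx² − (Σx)² = 37325.16 − 36481 = 844.16; nΣy² − (Σy)² = 3671.82 − 3588.01 = 83.81
r = -86.62 / √(844.16 × 83.81) = -86.62 / 265.9869 ≈ -0.3257

-0.3257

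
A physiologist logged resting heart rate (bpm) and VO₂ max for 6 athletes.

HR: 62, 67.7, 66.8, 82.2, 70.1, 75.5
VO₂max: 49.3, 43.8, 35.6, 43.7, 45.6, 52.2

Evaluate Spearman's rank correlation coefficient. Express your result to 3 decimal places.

0.029

Rank HR: 1, 3, 2, 6, 4, 5
Rank VO₂max: 5, 3, 1, 2, 4, 6
d = rank(HR) − rank(VO₂max): -4, 0, 1, 4, 0, -1; Σd² = 34
ρ = 1 − 6Σd² / [n(n²−1)] = 1 − 6×34 / (6×35) = 1 − 204/210 ≈ 0.029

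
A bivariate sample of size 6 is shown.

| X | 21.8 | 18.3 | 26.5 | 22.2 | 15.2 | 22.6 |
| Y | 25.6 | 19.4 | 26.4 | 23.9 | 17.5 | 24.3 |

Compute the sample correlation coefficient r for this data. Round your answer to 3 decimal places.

0.944

n = 6, ΣX = 126.6, ΣY = 137.1, ΣX² = 2747.02, ΣY² = 3196.63, ΣXY = 2958.46
nΣXY − ΣXΣY = 17750.76 − 17356.86 = 393.9
nΣX² − (ΣX)² = 16482.12 − 16027.56 = 454.56; nΣY² − (ΣY)² = 19179.78 − 18796.41 = 383.37
r = 393.9 / √(454.56 × 383.37) = 393.9 / 417.4502 ≈ 0.944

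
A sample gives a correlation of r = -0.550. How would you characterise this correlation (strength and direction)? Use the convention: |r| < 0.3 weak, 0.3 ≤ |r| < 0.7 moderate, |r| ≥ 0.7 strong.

r = -0.550 < 0 so the relationship is negative.
|r| = 0.550, which falls in the moderate range.

moderate negative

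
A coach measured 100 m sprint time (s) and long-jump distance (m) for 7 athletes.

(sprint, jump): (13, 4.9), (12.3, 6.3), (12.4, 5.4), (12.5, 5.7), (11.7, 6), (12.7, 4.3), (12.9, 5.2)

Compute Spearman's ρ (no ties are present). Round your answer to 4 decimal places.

-0.8214

Rank sprint: 7, 2, 3, 4, 1, 5, 6
Rank jump: 2, 7, 4, 5, 6, 1, 3
d = rank(sprint) − rank(jump): 5, -5, -1, -1, -5, 4, 3; Σd² = 102
ρ = 1 − 6Σd² / [n(n²−1)] = 1 − 6×102 / (7×48) = 1 − 612/336 ≈ -0.8214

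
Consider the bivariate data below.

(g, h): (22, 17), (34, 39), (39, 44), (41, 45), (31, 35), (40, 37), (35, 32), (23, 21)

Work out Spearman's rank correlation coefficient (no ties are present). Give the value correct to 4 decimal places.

0.8333

Rank g: 1, 4, 6, 8, 3, 7, 5, 2
Rank h: 1, 6, 7, 8, 4, 5, 3, 2
d = rank(g) − rank(h): 0, -2, -1, 0, -1, 2, 2, 0; Σd² = 14
ρ = 1 − 6Σd² / [n(n²−1)] = 1 − 6×14 / (8×63) = 1 − 84/504 ≈ 0.8333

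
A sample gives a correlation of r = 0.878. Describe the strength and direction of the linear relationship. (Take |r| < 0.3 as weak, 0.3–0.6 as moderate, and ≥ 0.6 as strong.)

strong positive

r = 0.878 > 0 so the relationship is positive.
|r| = 0.878, which falls in the strong range.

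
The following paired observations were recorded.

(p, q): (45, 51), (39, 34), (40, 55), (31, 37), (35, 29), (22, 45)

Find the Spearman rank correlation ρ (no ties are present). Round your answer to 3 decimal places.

Rank p: 6, 4, 5, 2, 3, 1
Rank q: 5, 2, 6, 3, 1, 4
d = rank(p) − rank(q): 1, 2, -1, -1, 2, -3; Σd² = 20
ρ = 1 − 6Σd² / [n(n²−1)] = 1 − 6×20 / (6×35) = 1 − 120/210 ≈ 0.429

0.429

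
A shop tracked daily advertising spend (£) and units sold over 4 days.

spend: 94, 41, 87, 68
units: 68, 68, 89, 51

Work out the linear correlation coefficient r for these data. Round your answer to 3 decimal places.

n = 4, Σx = 290, Σy = 276, Σx² = 22710, Σy² = 19770, Σxy = 20391
nΣxy − ΣxΣy = 81564 − 80040 = 1524
nΣx² − (Σx)² = 90840 − 84100 = 6740; nΣy² − (Σy)² = 79080 − 76176 = 2904
r = 1524 / √(6740 × 2904) = 1524 / 4424.1338 ≈ 0.344

0.344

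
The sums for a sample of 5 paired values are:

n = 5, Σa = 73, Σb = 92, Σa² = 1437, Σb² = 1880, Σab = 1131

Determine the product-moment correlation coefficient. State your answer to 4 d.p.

-0.8050

r = (nΣab − ΣaΣb) / √[(nΣa² − (Σa)²)(nΣb² − (Σb)²)]
Numerator: 5×1131 − 73×92 = -1061
Denominator: √[(7185 − 5329)(9400 − 8464)] = √[1856 × 936] = 1318.0349
r = -1061 / 1318.0349 ≈ -0.8050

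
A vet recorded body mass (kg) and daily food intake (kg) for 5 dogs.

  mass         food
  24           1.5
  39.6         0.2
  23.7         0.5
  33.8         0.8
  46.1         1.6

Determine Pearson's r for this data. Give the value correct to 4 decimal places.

n = 5, Σx = 167.2, Σy = 4.6, Σx² = 5973.5, Σy² = 5.74, Σxy = 156.57
nΣxy − ΣxΣy = 782.85 − 769.12 = 13.73
nΣx² − (Σx)² = 29867.5 − 27955.84 = 1911.66; nΣy² − (Σy)² = 28.7 − 21.16 = 7.54
r = 13.73 / √(1911.66 × 7.54) = 13.73 / 120.0580 ≈ 0.1144

0.1144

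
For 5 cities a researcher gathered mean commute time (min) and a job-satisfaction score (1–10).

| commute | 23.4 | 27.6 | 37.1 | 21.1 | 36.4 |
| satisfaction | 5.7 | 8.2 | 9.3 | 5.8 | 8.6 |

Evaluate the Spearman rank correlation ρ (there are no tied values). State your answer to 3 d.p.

0.900

Rank commute: 2, 3, 5, 1, 4
Rank satisfaction: 1, 3, 5, 2, 4
d = rank(commute) − rank(satisfaction): 1, 0, 0, -1, 0; Σd² = 2
ρ = 1 − 6Σd² / [n(n²−1)] = 1 − 6×2 / (5×24) = 1 − 12/120 ≈ 0.900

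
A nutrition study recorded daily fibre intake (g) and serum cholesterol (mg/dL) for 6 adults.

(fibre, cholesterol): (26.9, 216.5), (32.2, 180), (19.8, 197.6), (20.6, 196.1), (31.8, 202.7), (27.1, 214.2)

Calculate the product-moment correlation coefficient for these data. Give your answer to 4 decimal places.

-0.1262

n = 6, Σx = 158.4, Σy = 1207.1, Σx² = 4322.5, Σy² = 243742.15, Σxy = 31822.67
nΣxy − ΣxΣy = 190936.02 − 191204.64 = -268.62
nΣx² − (Σx)² = 25935 − 25090.56 = 844.44; nΣy² − (Σy)² = 1462452.9 − 1457090.41 = 5362.49
r = -268.62 / √(844.44 × 5362.49) = -268.62 / 2127.9805 ≈ -0.1262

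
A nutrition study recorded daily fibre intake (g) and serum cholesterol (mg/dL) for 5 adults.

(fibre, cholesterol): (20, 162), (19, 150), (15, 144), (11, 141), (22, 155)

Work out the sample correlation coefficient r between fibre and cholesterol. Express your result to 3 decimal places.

0.851

n = 5, Σx = 87, Σy = 752, Σx² = 1591, Σy² = 113386, Σxy = 13211
nΣxy − ΣxΣy = 66055 − 65424 = 631
nΣx² − (Σx)² = 7955 − 7569 = 386; nΣy² − (Σy)² = 566930 − 565504 = 1426
r = 631 / √(386 × 1426) = 631 / 741.9137 ≈ 0.851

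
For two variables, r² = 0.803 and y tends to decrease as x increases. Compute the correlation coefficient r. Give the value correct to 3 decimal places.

-0.896

|r| = √0.803 = 0.896
The association is negative, so r = −0.896.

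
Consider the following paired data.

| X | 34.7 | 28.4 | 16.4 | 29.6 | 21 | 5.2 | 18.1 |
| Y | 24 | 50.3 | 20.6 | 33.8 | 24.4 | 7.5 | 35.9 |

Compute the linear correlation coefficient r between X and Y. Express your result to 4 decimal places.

0.6149

n = 7, ΣX = 153.4, ΣY = 196.5, ΣX² = 3951.42, ΣY² = 6613.31, ΣXY = 4800.83
nΣXY − ΣXΣY = 33605.81 − 30143.1 = 3462.71
nΣX² − (ΣX)² = 27659.94 − 23531.56 = 4128.38; nΣY² − (ΣY)² = 46293.17 − 38612.25 = 7680.92
r = 3462.71 / √(4128.38 × 7680.92) = 3462.71 / 5631.1417 ≈ 0.6149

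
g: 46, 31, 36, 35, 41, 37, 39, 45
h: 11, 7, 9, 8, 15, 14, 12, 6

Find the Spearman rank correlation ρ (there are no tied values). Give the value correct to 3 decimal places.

Rank g: 8, 1, 3, 2, 6, 4, 5, 7
Rank h: 5, 2, 4, 3, 8, 7, 6, 1
d = rank(g) − rank(h): 3, -1, -1, -1, -2, -3, -1, 6; Σd² = 62
ρ = 1 − 6Σd² / [n(n²−1)] = 1 − 6×62 / (8×63) = 1 − 372/504 ≈ 0.262

0.262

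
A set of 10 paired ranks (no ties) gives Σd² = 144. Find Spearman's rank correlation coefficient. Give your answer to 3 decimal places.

0.127

ρ = 1 − 6Σd² / [n(n²−1)] = 1 − 6×144 / (10×99)
  = 1 − 864/990 = 1 − 0.8727 ≈ 0.127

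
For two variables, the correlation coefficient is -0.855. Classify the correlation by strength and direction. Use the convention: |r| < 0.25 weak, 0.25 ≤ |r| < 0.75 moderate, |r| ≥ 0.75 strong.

r = -0.855 < 0 so the relationship is negative.
|r| = 0.855, which falls in the strong range.

strong negative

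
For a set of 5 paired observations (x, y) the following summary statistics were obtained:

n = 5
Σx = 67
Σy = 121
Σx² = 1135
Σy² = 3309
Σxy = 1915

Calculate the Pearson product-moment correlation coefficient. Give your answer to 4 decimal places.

0.9769

r = (nΣxy − ΣxΣy) / √[(nΣx² − (Σx)²)(nΣy² − (Σy)²)]
Numerator: 5×1915 − 67×121 = 1468
Denominator: √[(5675 − 4489)(16545 − 14641)] = √[1186 × 1904] = 1502.7122
r = 1468 / 1502.7122 ≈ 0.9769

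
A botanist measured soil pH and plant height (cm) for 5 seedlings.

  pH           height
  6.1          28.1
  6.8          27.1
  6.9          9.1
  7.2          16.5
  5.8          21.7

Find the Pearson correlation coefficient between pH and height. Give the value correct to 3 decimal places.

n = 5, Σx = 32.8, Σy = 102.5, Σx² = 216.54, Σy² = 2349.97, Σxy = 663.14
nΣxy − ΣxΣy = 3315.7 − 3362 = -46.3
nΣx² − (Σx)² = 1082.7 − 1075.84 = 6.86; nΣy² − (Σy)² = 11749.85 − 10506.25 = 1243.6
r = -46.3 / √(6.86 × 1243.6) = -46.3 / 92.3639 ≈ -0.501

-0.501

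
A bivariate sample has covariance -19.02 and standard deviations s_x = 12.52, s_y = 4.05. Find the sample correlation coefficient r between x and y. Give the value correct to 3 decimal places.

r = Cov(x,y) / (s_x · s_y) = -19.02 / (12.52 × 4.05)
  = -19.02 / 50.7060 ≈ -0.375

-0.375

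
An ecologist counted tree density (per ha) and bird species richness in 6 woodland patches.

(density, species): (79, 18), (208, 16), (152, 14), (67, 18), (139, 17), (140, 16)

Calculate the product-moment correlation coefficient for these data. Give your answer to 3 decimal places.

-0.678

n = 6, Σx = 785, Σy = 99, Σx² = 116019, Σy² = 1645, Σxy = 12687
nΣxy − ΣxΣy = 76122 − 77715 = -1593
nΣx² − (Σx)² = 696114 − 616225 = 79889; nΣy² − (Σy)² = 9870 − 9801 = 69
r = -1593 / √(79889 × 69) = -1593 / 2347.8375 ≈ -0.678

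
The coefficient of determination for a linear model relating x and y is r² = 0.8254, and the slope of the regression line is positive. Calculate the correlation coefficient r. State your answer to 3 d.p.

0.909

|r| = √0.8254 = 0.909
The association is positive, so r = 0.909.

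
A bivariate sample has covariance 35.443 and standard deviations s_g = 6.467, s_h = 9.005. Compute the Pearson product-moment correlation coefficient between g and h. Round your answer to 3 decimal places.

r = Cov(g,h) / (s_g · s_h) = 35.443 / (6.467 × 9.005)
  = 35.443 / 58.2353 ≈ 0.609

0.609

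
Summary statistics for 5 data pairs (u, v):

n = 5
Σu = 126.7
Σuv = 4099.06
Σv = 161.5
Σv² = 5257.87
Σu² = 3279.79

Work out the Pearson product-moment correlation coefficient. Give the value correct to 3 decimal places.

0.124

r = (nΣuv − ΣuΣv) / √[(nΣu² − (Σu)²)(nΣv² − (Σv)²)]
Numerator: 5×4099.06 − 126.7×161.5 = 33.25
Denominator: √[(16398.95 − 16052.89)(26289.35 − 26082.25)] = √[346.06 × 207.1] = 267.7107
r = 33.25 / 267.7107 ≈ 0.124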